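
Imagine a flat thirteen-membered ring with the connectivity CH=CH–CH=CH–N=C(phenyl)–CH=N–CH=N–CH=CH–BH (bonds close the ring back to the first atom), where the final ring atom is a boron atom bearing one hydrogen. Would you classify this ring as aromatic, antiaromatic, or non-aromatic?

Antiaromatic

All ring atoms are sp² and supply a p orbital to the ring (each doubly-bonded ring atom is sp² with one p-orbital electron; the doubly-bonded nitrogens are pyridine-type — their lone pairs lie in the ring plane, leaving one electron in the p orbital; the boron has an empty p orbital); the conjugation is uninterrupted.
π-electron count: 6 × 2 = 12 from the double-bond units + 0 from the BH atom = 12.
A 4n π count (12, n = 3) in a planar conjugated ring means antiaromatic.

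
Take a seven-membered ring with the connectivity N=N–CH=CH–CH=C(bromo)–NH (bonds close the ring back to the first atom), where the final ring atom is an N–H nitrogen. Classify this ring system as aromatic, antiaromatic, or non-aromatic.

Check conjugation: the double-bond atoms are sp², each contributing one p electron; each =N– nitrogen is pyridine-type (lone pair in the sp² plane, one electron in the p orbital); the pyrrole-type nitrogen donates its lone pair from the p orbital — every position has a p orbital, so the cyclic π system is continuous.
Adding the contributions, 3 × 2 = 6 from the double-bond units + 2 from the NH atom = 8.
A 4n π count (8, n = 2) in a planar conjugated ring means antiaromatic.

Antiaromatic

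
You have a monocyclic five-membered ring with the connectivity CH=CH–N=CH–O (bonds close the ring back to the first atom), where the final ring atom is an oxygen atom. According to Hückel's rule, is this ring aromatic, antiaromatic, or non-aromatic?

Every ring atom contributes a p orbital perpendicular to the ring (every atom in a ring double bond is sp² and brings one electron to the p orbital; the doubly-bonded nitrogens are pyridine-type — their lone pairs lie in the ring plane, leaving one electron in the p orbital; the oxygen donates one lone pair from its p orbital), so the π system is cyclic and fully conjugated.
π-electron count: 2 × 2 = 4 from the double-bond units + 2 from the O atom = 6.
Since 6 = 4·1 + 2, the ring meets the 4n+2 criterion.

Aromatic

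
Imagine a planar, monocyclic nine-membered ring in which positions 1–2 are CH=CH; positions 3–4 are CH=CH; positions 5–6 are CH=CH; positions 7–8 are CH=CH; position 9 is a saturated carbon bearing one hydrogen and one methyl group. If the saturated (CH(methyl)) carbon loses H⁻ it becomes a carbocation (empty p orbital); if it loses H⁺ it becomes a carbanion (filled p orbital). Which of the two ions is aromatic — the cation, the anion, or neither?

The anion

Both ions have a continuous loop of p orbitals — each ring atom is sp².
Cation: 4 × 2 + 0 = 8 π electrons → 4(2), antiaromatic.
Anion: 4 × 2 + 2 = 10 π electrons → 4(2)+2, aromatic.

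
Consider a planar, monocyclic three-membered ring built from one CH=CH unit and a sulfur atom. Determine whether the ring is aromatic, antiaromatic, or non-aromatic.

Every ring atom contributes a p orbital perpendicular to the ring (every atom in a ring double bond is sp² and brings one electron to the p orbital; the sulfur donates one lone pair from its p orbital), so the π system is cyclic and fully conjugated.
Tallying contributions gives 1 × 2 = 2 from the double-bond unit + 2 from the S atom = 4.
A 4n π count (4, n = 1) in a planar conjugated ring means antiaromatic.

Antiaromatic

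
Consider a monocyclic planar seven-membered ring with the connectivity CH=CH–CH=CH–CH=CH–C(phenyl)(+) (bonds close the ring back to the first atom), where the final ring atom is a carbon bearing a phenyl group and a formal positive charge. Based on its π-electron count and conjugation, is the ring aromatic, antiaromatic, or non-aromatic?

Aromatic

All ring atoms are sp² and supply a p orbital to the ring (each doubly-bonded ring atom is sp² with one p-orbital electron; the carbocation has an empty p orbital); the conjugation is uninterrupted.
π-electron count: 3 × 2 = 6 from the double-bond units + 0 from the C(phenyl)(+) atom = 6.
That gives a 4n+2 count (6, n = 1).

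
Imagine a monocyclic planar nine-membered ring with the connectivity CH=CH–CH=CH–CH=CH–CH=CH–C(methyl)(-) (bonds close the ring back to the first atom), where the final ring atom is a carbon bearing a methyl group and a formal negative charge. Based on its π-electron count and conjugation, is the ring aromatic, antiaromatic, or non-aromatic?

Aromatic

The p orbitals form a continuous loop: each doubly-bonded ring atom is sp² with one p-orbital electron; the carbanion's lone pair occupies the p orbital. The ring is fully conjugated.
Counting π electrons: 4 × 2 = 8 from the double-bond units + 2 from the C(methyl)(-) atom = 10.
With 10 π electrons (n = 2), the Hückel 4n+2 condition holds.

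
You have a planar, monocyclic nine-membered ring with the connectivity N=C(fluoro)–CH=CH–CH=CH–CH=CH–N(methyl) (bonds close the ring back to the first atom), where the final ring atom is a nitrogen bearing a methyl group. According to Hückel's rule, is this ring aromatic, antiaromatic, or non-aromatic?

Every ring atom contributes a p orbital perpendicular to the ring (each doubly-bonded ring atom is sp² with one p-orbital electron; each =N– nitrogen is pyridine-type (lone pair in the sp² plane, one electron in the p orbital); the pyrrole-type nitrogen donates its lone pair from the p orbital), so the π system is cyclic and fully conjugated.
Adding the contributions, 4 × 2 = 8 from the double-bond units + 2 from the N(methyl) atom = 10.
That gives a 4n+2 count (10, n = 2).

Aromatic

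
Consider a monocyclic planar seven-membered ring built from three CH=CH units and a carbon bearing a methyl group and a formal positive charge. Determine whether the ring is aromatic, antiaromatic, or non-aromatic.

Every ring atom contributes a p orbital perpendicular to the ring (the double-bond atoms are sp², each contributing one p electron; the carbocation has an empty p orbital), so the π system is cyclic and fully conjugated.
Counting π electrons: 3 × 2 = 6 from the double-bond units + 0 from the C(methyl)(+) atom = 6.
6 = 4(1) + 2, which satisfies Hückel's 4n+2 rule.

Aromatic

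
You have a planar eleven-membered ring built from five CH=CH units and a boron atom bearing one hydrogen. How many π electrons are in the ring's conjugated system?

The p orbitals form a continuous loop: every atom in a ring double bond is sp² and brings one electron to the p orbital; the boron has an empty p orbital. The ring is fully conjugated.
Adding the contributions, 5 × 2 = 10 from the double-bond units + 0 from the BH atom = 10.

10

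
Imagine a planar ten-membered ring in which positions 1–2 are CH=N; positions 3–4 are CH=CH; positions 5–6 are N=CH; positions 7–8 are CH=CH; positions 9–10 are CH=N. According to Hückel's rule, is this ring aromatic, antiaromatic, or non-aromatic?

Check conjugation: every atom in a ring double bond is sp² and brings one electron to the p orbital; each =N– nitrogen is pyridine-type (lone pair in the sp² plane, one electron in the p orbital) — every position has a p orbital, so the cyclic π system is continuous.
π-electron count: 5 × 2 = 10 from the 5 double-bond units.
With 10 π electrons (n = 2), the Hückel 4n+2 condition holds.

Aromatic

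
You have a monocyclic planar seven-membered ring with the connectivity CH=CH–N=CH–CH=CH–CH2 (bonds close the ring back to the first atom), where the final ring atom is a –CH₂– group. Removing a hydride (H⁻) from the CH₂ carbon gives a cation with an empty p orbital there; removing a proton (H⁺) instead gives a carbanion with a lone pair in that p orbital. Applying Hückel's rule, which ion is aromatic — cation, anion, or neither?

Once that carbon is sp², every ring atom has a p orbital and both ions are fully conjugated.
Cation: 3 × 2 + 0 = 6 π electrons → 4(1)+2, aromatic.
Anion: 3 × 2 + 2 = 8 π electrons → 4(2), antiaromatic.

The cation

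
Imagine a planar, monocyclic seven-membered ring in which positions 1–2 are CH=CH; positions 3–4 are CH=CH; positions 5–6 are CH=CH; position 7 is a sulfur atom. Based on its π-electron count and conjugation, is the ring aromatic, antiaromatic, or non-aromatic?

All ring atoms are sp² and supply a p orbital to the ring (the double-bond atoms are sp², each contributing one p electron; the sulfur donates one lone pair from its p orbital); the conjugation is uninterrupted.
π-electron count: 3 × 2 = 6 from the double-bond units + 2 from the S atom = 8.
With 8 = 4·2 π electrons, Hückel's rule classifies the planar ring as antiaromatic.

Antiaromatic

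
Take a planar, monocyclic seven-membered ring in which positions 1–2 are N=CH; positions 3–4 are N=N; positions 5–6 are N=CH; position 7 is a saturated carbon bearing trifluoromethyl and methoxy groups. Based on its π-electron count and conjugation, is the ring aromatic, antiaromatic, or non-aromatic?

Non-aromatic

The C(trifluoromethyl)(methoxy) carbon is saturated: that saturated carbon is sp³ and has no p orbital in the ring π system. Conjugation is not continuous around the ring.
Hückel's rule only applies to fully conjugated rings, so this one is simply non-aromatic.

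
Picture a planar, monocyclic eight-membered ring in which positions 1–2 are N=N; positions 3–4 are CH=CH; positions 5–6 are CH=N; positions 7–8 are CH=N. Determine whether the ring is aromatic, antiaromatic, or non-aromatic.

Antiaromatic

Check conjugation: every atom in a ring double bond is sp² and brings one electron to the p orbital; each =N– nitrogen is pyridine-type (lone pair in the sp² plane, one electron in the p orbital) — every position has a p orbital, so the cyclic π system is continuous.
π-electron count: 4 × 2 = 8 from the 4 double-bond units.
With 8 = 4·2 π electrons, Hückel's rule classifies the planar ring as antiaromatic.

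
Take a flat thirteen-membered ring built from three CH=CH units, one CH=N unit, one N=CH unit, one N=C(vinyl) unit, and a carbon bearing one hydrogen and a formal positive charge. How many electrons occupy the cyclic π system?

The p orbitals form a continuous loop: every atom in a ring double bond is sp² and brings one electron to the p orbital; each sp² =N– keeps its lone pair in-plane and puts one electron into the π system; the carbocation has an empty p orbital. The ring is fully conjugated.
Tallying contributions gives 6 × 2 = 12 from the double-bond units + 0 from the CH(+) atom = 12.

12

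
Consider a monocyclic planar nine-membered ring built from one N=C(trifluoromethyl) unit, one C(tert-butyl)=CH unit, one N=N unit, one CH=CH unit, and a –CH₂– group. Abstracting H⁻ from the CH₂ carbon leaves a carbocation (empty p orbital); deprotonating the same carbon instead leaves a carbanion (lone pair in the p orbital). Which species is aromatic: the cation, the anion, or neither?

In either ion the ring is fully conjugated: every atom, including the new sp² carbon, supplies a p orbital.
Cation: 4 × 2 + 0 = 8 π electrons → 4(2), antiaromatic.
Anion: 4 × 2 + 2 = 10 π electrons → 4(2)+2, aromatic.

The anion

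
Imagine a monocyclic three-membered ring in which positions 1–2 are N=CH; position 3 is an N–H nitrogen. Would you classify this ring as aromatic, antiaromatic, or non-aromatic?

Antiaromatic

The p orbitals form a continuous loop: every atom in a ring double bond is sp² and brings one electron to the p orbital; each =N– nitrogen is pyridine-type (lone pair in the sp² plane, one electron in the p orbital); the pyrrole-type nitrogen donates its lone pair from the p orbital. The ring is fully conjugated.
Counting π electrons: 1 × 2 = 2 from the double-bond unit + 2 from the NH atom = 4.
4 is a 4n count (n = 1), so the planar conjugated ring is antiaromatic.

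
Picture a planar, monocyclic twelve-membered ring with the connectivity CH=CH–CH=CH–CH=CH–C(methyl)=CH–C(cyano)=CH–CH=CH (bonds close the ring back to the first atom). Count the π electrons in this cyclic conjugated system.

12

All ring atoms are sp² and supply a p orbital to the ring (every atom in a ring double bond is sp² and brings one electron to the p orbital); the conjugation is uninterrupted.
Adding the contributions, 6 × 2 = 12 from the 6 double-bond units.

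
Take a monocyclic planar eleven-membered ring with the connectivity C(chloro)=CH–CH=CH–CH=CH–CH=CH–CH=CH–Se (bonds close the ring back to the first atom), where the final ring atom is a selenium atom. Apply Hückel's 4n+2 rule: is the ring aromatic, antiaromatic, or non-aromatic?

Antiaromatic

The p orbitals form a continuous loop: the double-bond atoms are sp², each contributing one p electron; the selenium donates one lone pair from its p orbital. The ring is fully conjugated.
Tallying contributions gives 5 × 2 = 10 from the double-bond units + 2 from the Se atom = 12.
12 = 4(3); a planar, fully conjugated 4n system is antiaromatic.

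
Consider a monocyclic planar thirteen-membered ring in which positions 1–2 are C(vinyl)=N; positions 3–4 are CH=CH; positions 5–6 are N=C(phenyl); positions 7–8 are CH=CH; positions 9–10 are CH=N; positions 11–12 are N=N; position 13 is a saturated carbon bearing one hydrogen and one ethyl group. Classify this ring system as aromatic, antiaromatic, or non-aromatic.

Non-aromatic

The CH(ethyl) carbon is saturated: that saturated carbon is sp³ and has no p orbital in the ring π system. Conjugation is not continuous around the ring.
Hückel's rule only applies to fully conjugated rings, so this one is simply non-aromatic.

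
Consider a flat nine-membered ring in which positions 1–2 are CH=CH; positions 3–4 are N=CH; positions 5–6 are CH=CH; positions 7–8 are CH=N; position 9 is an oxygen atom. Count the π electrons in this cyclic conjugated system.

10

The p orbitals form a continuous loop: every atom in a ring double bond is sp² and brings one electron to the p orbital; the doubly-bonded nitrogens are pyridine-type — their lone pairs lie in the ring plane, leaving one electron in the p orbital; the oxygen donates one lone pair from its p orbital. The ring is fully conjugated.
Tallying contributions gives 4 × 2 = 8 from the double-bond units + 2 from the O atom = 10.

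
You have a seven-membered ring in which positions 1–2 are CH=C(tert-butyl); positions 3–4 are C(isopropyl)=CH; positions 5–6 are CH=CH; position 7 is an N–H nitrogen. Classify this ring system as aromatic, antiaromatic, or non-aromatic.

Check conjugation: each doubly-bonded ring atom is sp² with one p-orbital electron; the pyrrole-type nitrogen donates its lone pair from the p orbital — every position has a p orbital, so the cyclic π system is continuous.
π-electron count: 3 × 2 = 6 from the double-bond units + 2 from the NH atom = 8.
With 8 = 4·2 π electrons, Hückel's rule classifies the planar ring as antiaromatic.

Antiaromatic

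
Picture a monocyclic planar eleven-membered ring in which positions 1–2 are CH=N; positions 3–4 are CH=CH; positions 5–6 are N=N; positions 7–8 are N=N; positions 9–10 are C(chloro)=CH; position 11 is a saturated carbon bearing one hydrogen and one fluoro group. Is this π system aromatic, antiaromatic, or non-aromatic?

At the CH(fluoro) position, that saturated carbon is sp³ and has no p orbital in the ring π system; the ring's p-orbital overlap is broken there.
Broken conjugation rules out both aromaticity and antiaromaticity.

Non-aromatic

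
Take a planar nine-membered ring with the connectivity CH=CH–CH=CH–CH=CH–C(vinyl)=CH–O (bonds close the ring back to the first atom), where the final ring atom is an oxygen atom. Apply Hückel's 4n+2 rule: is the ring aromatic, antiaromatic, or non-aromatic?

The p orbitals form a continuous loop: the double-bond atoms are sp², each contributing one p electron; the oxygen donates one lone pair from its p orbital. The ring is fully conjugated.
Tallying contributions gives 4 × 2 = 8 from the double-bond units + 2 from the O atom = 10.
Since 10 = 4·2 + 2, the ring meets the 4n+2 criterion.

Aromatic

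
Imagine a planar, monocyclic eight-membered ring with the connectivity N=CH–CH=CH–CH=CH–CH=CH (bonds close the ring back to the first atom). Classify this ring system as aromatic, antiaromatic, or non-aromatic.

Antiaromatic

Check conjugation: the double-bond atoms are sp², each contributing one p electron; each sp² =N– keeps its lone pair in-plane and puts one electron into the π system — every position has a p orbital, so the cyclic π system is continuous.
π-electron count: 4 × 2 = 8 from the 4 double-bond units.
With 8 = 4·2 π electrons, Hückel's rule classifies the planar ring as antiaromatic.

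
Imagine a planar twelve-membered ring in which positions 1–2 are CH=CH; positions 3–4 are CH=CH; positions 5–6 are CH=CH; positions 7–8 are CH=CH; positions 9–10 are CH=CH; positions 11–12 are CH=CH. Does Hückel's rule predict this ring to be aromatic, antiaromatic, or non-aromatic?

Check conjugation: every atom in a ring double bond is sp² and brings one electron to the p orbital — every position has a p orbital, so the cyclic π system is continuous.
Tallying contributions gives 6 × 2 = 12 from the 6 double-bond units.
12 = 4(3); a planar, fully conjugated 4n system is antiaromatic.

Antiaromatic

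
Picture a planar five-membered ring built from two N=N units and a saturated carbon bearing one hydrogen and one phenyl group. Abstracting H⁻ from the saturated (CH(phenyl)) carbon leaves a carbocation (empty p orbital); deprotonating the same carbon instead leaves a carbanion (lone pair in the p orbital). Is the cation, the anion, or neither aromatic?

The anion

In either ion the ring is fully conjugated: every atom, including the new sp² carbon, supplies a p orbital.
Cation: 2 × 2 + 0 = 4 π electrons → 4(1), antiaromatic.
Anion: 2 × 2 + 2 = 6 π electrons → 4(1)+2, aromatic.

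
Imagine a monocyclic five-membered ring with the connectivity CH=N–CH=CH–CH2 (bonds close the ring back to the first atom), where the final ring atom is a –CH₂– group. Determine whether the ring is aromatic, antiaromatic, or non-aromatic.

The CH2 position has four σ bonds — the tetrahedral CH₂ carbon is sp³ and has no p orbital in the ring π system — so the cyclic conjugation is interrupted.
Hückel's rule only applies to fully conjugated rings, so this one is simply non-aromatic.

Non-aromatic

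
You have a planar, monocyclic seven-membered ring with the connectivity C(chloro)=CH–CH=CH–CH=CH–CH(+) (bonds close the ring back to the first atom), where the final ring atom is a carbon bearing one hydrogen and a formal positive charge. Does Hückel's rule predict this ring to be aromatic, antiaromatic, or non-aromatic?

All ring atoms are sp² and supply a p orbital to the ring (the double-bond atoms are sp², each contributing one p electron; the carbocation has an empty p orbital); the conjugation is uninterrupted.
Adding the contributions, 3 × 2 = 6 from the double-bond units + 0 from the CH(+) atom = 6.
6 = 4(1) + 2, which satisfies Hückel's 4n+2 rule.

Aromatic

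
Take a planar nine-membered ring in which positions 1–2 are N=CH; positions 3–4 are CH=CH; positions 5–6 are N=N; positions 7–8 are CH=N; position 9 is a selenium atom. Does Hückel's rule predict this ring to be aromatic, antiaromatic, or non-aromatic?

Every ring atom contributes a p orbital perpendicular to the ring (each doubly-bonded ring atom is sp² with one p-orbital electron; the doubly-bonded nitrogens are pyridine-type — their lone pairs lie in the ring plane, leaving one electron in the p orbital; the selenium donates one lone pair from its p orbital), so the π system is cyclic and fully conjugated.
π-electron count: 4 × 2 = 8 from the double-bond units + 2 from the Se atom = 10.
With 10 π electrons (n = 2), the Hückel 4n+2 condition holds.

Aromatic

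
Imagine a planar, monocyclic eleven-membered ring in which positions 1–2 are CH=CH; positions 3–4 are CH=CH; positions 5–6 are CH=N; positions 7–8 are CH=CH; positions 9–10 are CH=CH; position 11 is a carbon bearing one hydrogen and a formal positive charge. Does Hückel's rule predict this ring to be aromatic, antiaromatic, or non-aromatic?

Aromatic

All ring atoms are sp² and supply a p orbital to the ring (each doubly-bonded ring atom is sp² with one p-orbital electron; each =N– nitrogen is pyridine-type (lone pair in the sp² plane, one electron in the p orbital); the carbocation has an empty p orbital); the conjugation is uninterrupted.
Counting π electrons: 5 × 2 = 10 from the double-bond units + 0 from the CH(+) atom = 10.
That gives a 4n+2 count (10, n = 2).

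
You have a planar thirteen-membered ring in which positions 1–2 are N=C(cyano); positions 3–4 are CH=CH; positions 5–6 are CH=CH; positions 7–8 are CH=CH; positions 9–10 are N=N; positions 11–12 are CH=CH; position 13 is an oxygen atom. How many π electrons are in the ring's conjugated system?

Check conjugation: every atom in a ring double bond is sp² and brings one electron to the p orbital; the doubly-bonded nitrogens are pyridine-type — their lone pairs lie in the ring plane, leaving one electron in the p orbital; the oxygen donates one lone pair from its p orbital — every position has a p orbital, so the cyclic π system is continuous.
π-electron count: 6 × 2 = 12 from the double-bond units + 2 from the O atom = 14.

14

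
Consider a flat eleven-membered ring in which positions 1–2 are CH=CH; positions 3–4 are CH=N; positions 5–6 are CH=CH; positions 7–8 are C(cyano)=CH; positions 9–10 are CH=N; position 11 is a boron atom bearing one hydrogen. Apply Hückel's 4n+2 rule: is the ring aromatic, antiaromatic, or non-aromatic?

Aromatic

All ring atoms are sp² and supply a p orbital to the ring (each doubly-bonded ring atom is sp² with one p-orbital electron; the doubly-bonded nitrogens are pyridine-type — their lone pairs lie in the ring plane, leaving one electron in the p orbital; the boron has an empty p orbital); the conjugation is uninterrupted.
π-electron count: 5 × 2 = 10 from the double-bond units + 0 from the BH atom = 10.
With 10 π electrons (n = 2), the Hückel 4n+2 condition holds.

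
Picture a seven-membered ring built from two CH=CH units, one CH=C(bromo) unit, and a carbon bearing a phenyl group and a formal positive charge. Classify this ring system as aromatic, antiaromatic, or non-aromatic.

Every ring atom contributes a p orbital perpendicular to the ring (every atom in a ring double bond is sp² and brings one electron to the p orbital; the carbocation has an empty p orbital), so the π system is cyclic and fully conjugated.
π-electron count: 3 × 2 = 6 from the double-bond units + 0 from the C(phenyl)(+) atom = 6.
That gives a 4n+2 count (6, n = 1).

Aromatic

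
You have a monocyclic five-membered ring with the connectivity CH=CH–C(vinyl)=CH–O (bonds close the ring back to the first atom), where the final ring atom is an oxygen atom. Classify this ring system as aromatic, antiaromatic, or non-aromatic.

Every ring atom contributes a p orbital perpendicular to the ring (every atom in a ring double bond is sp² and brings one electron to the p orbital; the oxygen donates one lone pair from its p orbital), so the π system is cyclic and fully conjugated.
π-electron count: 2 × 2 = 4 from the double-bond units + 2 from the O atom = 6.
Since 6 = 4·1 + 2, the ring meets the 4n+2 criterion.

Aromatic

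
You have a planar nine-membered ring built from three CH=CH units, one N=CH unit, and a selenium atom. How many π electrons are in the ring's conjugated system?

10

Check conjugation: the double-bond atoms are sp², each contributing one p electron; each =N– nitrogen is pyridine-type (lone pair in the sp² plane, one electron in the p orbital); the selenium donates one lone pair from its p orbital — every position has a p orbital, so the cyclic π system is continuous.
π-electron count: 4 × 2 = 8 from the double-bond units + 2 from the Se atom = 10.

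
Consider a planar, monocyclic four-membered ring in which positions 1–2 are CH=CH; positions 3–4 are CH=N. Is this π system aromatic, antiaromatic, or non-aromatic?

Antiaromatic

Check conjugation: the double-bond atoms are sp², each contributing one p electron; the doubly-bonded nitrogens are pyridine-type — their lone pairs lie in the ring plane, leaving one electron in the p orbital — every position has a p orbital, so the cyclic π system is continuous.
Counting π electrons: 2 × 2 = 4 from the 2 double-bond units.
With 4 = 4·1 π electrons, Hückel's rule classifies the planar ring as antiaromatic.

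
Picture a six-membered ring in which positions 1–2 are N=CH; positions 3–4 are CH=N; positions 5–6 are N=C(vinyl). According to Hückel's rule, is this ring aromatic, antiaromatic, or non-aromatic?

Every ring atom contributes a p orbital perpendicular to the ring (each doubly-bonded ring atom is sp² with one p-orbital electron; each =N– nitrogen is pyridine-type (lone pair in the sp² plane, one electron in the p orbital)), so the π system is cyclic and fully conjugated.
Tallying contributions gives 3 × 2 = 6 from the 3 double-bond units.
That gives a 4n+2 count (6, n = 1).

Aromatic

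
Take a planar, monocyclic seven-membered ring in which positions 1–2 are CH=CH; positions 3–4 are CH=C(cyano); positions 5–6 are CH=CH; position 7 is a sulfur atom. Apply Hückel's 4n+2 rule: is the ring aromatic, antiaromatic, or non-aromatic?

Antiaromatic

All ring atoms are sp² and supply a p orbital to the ring (every atom in a ring double bond is sp² and brings one electron to the p orbital; the sulfur donates one lone pair from its p orbital); the conjugation is uninterrupted.
Adding the contributions, 3 × 2 = 6 from the double-bond units + 2 from the S atom = 8.
With 8 = 4·2 π electrons, Hückel's rule classifies the planar ring as antiaromatic.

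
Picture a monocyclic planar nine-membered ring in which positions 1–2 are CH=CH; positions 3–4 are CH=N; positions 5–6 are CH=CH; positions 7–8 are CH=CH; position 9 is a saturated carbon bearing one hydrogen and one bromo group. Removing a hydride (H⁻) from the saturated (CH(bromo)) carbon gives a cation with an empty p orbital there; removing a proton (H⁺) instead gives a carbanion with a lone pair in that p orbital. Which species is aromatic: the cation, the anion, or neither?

The anion

Once that carbon is sp², every ring atom has a p orbital and both ions are fully conjugated.
Cation: 4 × 2 + 0 = 8 π electrons → 4(2), antiaromatic.
Anion: 4 × 2 + 2 = 10 π electrons → 4(2)+2, aromatic.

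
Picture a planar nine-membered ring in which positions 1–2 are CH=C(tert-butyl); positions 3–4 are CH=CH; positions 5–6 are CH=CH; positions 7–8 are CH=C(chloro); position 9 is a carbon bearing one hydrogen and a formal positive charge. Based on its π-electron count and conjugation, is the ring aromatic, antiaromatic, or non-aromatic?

Antiaromatic

Check conjugation: each doubly-bonded ring atom is sp² with one p-orbital electron; the carbocation has an empty p orbital — every position has a p orbital, so the cyclic π system is continuous.
Tallying contributions gives 4 × 2 = 8 from the double-bond units + 0 from the CH(+) atom = 8.
A 4n π count (8, n = 2) in a planar conjugated ring means antiaromatic.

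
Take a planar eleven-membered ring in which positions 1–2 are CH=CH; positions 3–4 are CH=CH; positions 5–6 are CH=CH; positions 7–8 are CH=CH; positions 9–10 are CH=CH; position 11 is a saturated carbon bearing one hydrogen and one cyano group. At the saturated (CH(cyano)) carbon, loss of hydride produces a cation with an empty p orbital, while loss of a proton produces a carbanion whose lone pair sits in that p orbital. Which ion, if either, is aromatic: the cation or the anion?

The cation

Once that carbon is sp², every ring atom has a p orbital and both ions are fully conjugated.
Cation: 5 × 2 + 0 = 10 π electrons → 4(2)+2, aromatic.
Anion: 5 × 2 + 2 = 12 π electrons → 4(3), antiaromatic.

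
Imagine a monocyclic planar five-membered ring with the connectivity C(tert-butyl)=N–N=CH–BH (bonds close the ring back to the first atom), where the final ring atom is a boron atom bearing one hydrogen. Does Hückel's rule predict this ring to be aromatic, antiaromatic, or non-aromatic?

Antiaromatic

All ring atoms are sp² and supply a p orbital to the ring (the double-bond atoms are sp², each contributing one p electron; each =N– nitrogen is pyridine-type (lone pair in the sp² plane, one electron in the p orbital); the boron has an empty p orbital); the conjugation is uninterrupted.
Counting π electrons: 2 × 2 = 4 from the double-bond units + 0 from the BH atom = 4.
With 4 = 4·1 π electrons, Hückel's rule classifies the planar ring as antiaromatic.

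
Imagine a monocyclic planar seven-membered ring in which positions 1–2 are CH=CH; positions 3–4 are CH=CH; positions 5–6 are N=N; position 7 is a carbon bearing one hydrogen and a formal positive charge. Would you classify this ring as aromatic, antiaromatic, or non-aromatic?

Aromatic

All ring atoms are sp² and supply a p orbital to the ring (the double-bond atoms are sp², each contributing one p electron; each sp² =N– keeps its lone pair in-plane and puts one electron into the π system; the carbocation has an empty p orbital); the conjugation is uninterrupted.
π-electron count: 3 × 2 = 6 from the double-bond units + 0 from the CH(+) atom = 6.
6 = 4(1) + 2, which satisfies Hückel's 4n+2 rule.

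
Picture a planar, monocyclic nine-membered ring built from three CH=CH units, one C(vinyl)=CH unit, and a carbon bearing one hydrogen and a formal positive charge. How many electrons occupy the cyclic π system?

8

All ring atoms are sp² and supply a p orbital to the ring (every atom in a ring double bond is sp² and brings one electron to the p orbital; the carbocation has an empty p orbital); the conjugation is uninterrupted.
Counting π electrons: 4 × 2 = 8 from the double-bond units + 0 from the CH(+) atom = 8.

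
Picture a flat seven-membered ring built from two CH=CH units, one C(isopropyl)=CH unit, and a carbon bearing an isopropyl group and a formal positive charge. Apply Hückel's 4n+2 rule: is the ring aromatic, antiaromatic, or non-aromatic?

Aromatic

All ring atoms are sp² and supply a p orbital to the ring (every atom in a ring double bond is sp² and brings one electron to the p orbital; the carbocation has an empty p orbital); the conjugation is uninterrupted.
Counting π electrons: 3 × 2 = 6 from the double-bond units + 0 from the C(isopropyl)(+) atom = 6.
Since 6 = 4·1 + 2, the ring meets the 4n+2 criterion.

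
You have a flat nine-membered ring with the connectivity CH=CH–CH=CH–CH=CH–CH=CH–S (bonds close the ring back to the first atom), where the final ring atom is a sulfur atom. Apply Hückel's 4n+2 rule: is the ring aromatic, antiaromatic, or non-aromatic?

Aromatic

All ring atoms are sp² and supply a p orbital to the ring (the double-bond atoms are sp², each contributing one p electron; the sulfur donates one lone pair from its p orbital); the conjugation is uninterrupted.
Tallying contributions gives 4 × 2 = 8 from the double-bond units + 2 from the S atom = 10.
Since 10 = 4·2 + 2, the ring meets the 4n+2 criterion.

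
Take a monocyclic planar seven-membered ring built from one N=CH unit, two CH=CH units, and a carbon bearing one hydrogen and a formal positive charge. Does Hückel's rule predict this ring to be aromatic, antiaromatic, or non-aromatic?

Aromatic

All ring atoms are sp² and supply a p orbital to the ring (each doubly-bonded ring atom is sp² with one p-orbital electron; each =N– nitrogen is pyridine-type (lone pair in the sp² plane, one electron in the p orbital); the carbocation has an empty p orbital); the conjugation is uninterrupted.
π-electron count: 3 × 2 = 6 from the double-bond units + 0 from the CH(+) atom = 6.
6 = 4(1) + 2, which satisfies Hückel's 4n+2 rule.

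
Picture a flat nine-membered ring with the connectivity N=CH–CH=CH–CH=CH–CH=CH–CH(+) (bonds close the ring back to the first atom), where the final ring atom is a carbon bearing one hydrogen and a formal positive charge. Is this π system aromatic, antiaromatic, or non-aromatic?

Check conjugation: every atom in a ring double bond is sp² and brings one electron to the p orbital; each sp² =N– keeps its lone pair in-plane and puts one electron into the π system; the carbocation has an empty p orbital — every position has a p orbital, so the cyclic π system is continuous.
Counting π electrons: 4 × 2 = 8 from the double-bond units + 0 from the CH(+) atom = 8.
8 is a 4n count (n = 2), so the planar conjugated ring is antiaromatic.

Antiaromatic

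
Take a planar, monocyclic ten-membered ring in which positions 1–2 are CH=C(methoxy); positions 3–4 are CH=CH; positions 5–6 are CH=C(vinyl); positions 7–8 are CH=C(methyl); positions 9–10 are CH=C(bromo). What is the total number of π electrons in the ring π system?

10

The p orbitals form a continuous loop: each doubly-bonded ring atom is sp² with one p-orbital electron. The ring is fully conjugated.
π-electron count: 5 × 2 = 10 from the 5 double-bond units.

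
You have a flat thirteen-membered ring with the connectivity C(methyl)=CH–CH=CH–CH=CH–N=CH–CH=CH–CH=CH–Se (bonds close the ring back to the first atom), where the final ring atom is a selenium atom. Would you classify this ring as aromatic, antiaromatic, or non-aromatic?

Aromatic

Check conjugation: every atom in a ring double bond is sp² and brings one electron to the p orbital; each sp² =N– keeps its lone pair in-plane and puts one electron into the π system; the selenium donates one lone pair from its p orbital — every position has a p orbital, so the cyclic π system is continuous.
Tallying contributions gives 6 × 2 = 12 from the double-bond units + 2 from the Se atom = 14.
With 14 π electrons (n = 3), the Hückel 4n+2 condition holds.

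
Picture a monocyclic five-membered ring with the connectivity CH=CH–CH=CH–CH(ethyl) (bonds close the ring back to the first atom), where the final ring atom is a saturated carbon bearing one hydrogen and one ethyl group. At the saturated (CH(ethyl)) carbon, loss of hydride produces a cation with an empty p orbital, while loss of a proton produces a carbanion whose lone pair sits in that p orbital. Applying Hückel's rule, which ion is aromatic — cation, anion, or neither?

Both ions have a continuous loop of p orbitals — each ring atom is sp².
Cation: 2 × 2 + 0 = 4 π electrons → 4(1), antiaromatic.
Anion: 2 × 2 + 2 = 6 π electrons → 4(1)+2, aromatic.

The anion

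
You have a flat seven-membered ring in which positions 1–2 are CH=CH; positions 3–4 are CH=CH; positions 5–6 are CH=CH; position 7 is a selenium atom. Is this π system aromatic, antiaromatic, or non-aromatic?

Every ring atom contributes a p orbital perpendicular to the ring (every atom in a ring double bond is sp² and brings one electron to the p orbital; the selenium donates one lone pair from its p orbital), so the π system is cyclic and fully conjugated.
Counting π electrons: 3 × 2 = 6 from the double-bond units + 2 from the Se atom = 8.
A 4n π count (8, n = 2) in a planar conjugated ring means antiaromatic.

Antiaromatic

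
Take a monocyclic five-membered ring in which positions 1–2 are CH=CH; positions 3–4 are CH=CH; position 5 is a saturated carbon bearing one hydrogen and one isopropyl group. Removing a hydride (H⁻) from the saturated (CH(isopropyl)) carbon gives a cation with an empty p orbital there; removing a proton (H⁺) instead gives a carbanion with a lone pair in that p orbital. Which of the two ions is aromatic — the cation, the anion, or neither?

Once that carbon is sp², every ring atom has a p orbital and both ions are fully conjugated.
Cation: 2 × 2 + 0 = 4 π electrons → 4(1), antiaromatic.
Anion: 2 × 2 + 2 = 6 π electrons → 4(1)+2, aromatic.

The anion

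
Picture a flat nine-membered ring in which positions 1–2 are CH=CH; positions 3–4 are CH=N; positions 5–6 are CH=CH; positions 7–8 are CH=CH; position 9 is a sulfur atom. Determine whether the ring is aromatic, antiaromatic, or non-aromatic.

Aromatic

The p orbitals form a continuous loop: the double-bond atoms are sp², each contributing one p electron; each =N– nitrogen is pyridine-type (lone pair in the sp² plane, one electron in the p orbital); the sulfur donates one lone pair from its p orbital. The ring is fully conjugated.
π-electron count: 4 × 2 = 8 from the double-bond units + 2 from the S atom = 10.
That gives a 4n+2 count (10, n = 2).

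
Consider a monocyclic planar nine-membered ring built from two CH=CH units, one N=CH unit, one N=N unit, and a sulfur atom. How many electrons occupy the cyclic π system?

10

The p orbitals form a continuous loop: every atom in a ring double bond is sp² and brings one electron to the p orbital; each sp² =N– keeps its lone pair in-plane and puts one electron into the π system; the sulfur donates one lone pair from its p orbital. The ring is fully conjugated.
Adding the contributions, 4 × 2 = 8 from the double-bond units + 2 from the S atom = 10.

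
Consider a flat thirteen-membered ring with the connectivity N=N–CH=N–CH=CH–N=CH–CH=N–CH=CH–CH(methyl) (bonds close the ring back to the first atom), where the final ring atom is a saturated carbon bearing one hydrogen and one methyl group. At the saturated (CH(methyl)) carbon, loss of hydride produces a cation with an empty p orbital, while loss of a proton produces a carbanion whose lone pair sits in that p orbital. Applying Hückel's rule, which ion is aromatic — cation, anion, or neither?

In both ions every ring atom is sp² and contributes a p orbital, so both rings are fully conjugated.
Cation: 6 × 2 + 0 = 12 π electrons → 4(3), antiaromatic.
Anion: 6 × 2 + 2 = 14 π electrons → 4(3)+2, aromatic.

The anion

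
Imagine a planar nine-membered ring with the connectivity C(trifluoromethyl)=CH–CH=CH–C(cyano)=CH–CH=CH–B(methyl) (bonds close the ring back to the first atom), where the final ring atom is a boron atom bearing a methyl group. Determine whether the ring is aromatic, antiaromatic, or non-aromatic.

Antiaromatic

The p orbitals form a continuous loop: the double-bond atoms are sp², each contributing one p electron; the boron has an empty p orbital. The ring is fully conjugated.
π-electron count: 4 × 2 = 8 from the double-bond units + 0 from the B(methyl) atom = 8.
8 = 4(2); a planar, fully conjugated 4n system is antiaromatic.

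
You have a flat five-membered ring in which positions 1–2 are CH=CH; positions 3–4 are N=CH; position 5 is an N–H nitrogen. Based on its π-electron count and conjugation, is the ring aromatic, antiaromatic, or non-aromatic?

Every ring atom contributes a p orbital perpendicular to the ring (every atom in a ring double bond is sp² and brings one electron to the p orbital; each sp² =N– keeps its lone pair in-plane and puts one electron into the π system; the pyrrole-type nitrogen donates its lone pair from the p orbital), so the π system is cyclic and fully conjugated.
π-electron count: 2 × 2 = 4 from the double-bond units + 2 from the NH atom = 6.
Since 6 = 4·1 + 2, the ring meets the 4n+2 criterion.

Aromatic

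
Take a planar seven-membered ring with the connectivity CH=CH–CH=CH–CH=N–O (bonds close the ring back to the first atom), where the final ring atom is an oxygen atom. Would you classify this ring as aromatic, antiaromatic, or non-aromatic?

The p orbitals form a continuous loop: every atom in a ring double bond is sp² and brings one electron to the p orbital; the doubly-bonded nitrogens are pyridine-type — their lone pairs lie in the ring plane, leaving one electron in the p orbital; the oxygen donates one lone pair from its p orbital. The ring is fully conjugated.
Tallying contributions gives 3 × 2 = 6 from the double-bond units + 2 from the O atom = 8.
With 8 = 4·2 π electrons, Hückel's rule classifies the planar ring as antiaromatic.

Antiaromatic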